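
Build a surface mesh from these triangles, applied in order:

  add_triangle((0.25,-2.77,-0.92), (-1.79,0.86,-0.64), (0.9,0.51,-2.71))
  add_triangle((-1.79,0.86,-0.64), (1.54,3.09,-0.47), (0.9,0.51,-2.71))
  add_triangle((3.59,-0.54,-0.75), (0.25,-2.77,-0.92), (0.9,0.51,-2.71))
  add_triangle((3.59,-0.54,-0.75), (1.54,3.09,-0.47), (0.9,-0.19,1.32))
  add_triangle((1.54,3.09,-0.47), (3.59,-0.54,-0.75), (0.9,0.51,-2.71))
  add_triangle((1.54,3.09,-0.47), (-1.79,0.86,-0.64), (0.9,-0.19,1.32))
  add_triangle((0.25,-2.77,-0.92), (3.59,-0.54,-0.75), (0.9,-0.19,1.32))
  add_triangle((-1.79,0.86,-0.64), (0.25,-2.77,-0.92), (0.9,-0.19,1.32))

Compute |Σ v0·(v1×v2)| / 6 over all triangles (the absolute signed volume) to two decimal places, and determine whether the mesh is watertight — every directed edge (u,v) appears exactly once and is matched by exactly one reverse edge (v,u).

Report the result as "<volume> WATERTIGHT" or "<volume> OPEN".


22.69 WATERTIGHT

Per-triangle v0·(v1×v2)/6:
  t1: +2.6806
  t2: +3.1771
  t3: +4.4582
  t4: +2.9923
  t5: +4.9550
  t6: +1.2143
  t7: +2.4938
  t8: +0.7161
Σ = +22.6875 → |volume| = 22.69

Directed edges: 24 total, each appears once with its reverse present → watertight.


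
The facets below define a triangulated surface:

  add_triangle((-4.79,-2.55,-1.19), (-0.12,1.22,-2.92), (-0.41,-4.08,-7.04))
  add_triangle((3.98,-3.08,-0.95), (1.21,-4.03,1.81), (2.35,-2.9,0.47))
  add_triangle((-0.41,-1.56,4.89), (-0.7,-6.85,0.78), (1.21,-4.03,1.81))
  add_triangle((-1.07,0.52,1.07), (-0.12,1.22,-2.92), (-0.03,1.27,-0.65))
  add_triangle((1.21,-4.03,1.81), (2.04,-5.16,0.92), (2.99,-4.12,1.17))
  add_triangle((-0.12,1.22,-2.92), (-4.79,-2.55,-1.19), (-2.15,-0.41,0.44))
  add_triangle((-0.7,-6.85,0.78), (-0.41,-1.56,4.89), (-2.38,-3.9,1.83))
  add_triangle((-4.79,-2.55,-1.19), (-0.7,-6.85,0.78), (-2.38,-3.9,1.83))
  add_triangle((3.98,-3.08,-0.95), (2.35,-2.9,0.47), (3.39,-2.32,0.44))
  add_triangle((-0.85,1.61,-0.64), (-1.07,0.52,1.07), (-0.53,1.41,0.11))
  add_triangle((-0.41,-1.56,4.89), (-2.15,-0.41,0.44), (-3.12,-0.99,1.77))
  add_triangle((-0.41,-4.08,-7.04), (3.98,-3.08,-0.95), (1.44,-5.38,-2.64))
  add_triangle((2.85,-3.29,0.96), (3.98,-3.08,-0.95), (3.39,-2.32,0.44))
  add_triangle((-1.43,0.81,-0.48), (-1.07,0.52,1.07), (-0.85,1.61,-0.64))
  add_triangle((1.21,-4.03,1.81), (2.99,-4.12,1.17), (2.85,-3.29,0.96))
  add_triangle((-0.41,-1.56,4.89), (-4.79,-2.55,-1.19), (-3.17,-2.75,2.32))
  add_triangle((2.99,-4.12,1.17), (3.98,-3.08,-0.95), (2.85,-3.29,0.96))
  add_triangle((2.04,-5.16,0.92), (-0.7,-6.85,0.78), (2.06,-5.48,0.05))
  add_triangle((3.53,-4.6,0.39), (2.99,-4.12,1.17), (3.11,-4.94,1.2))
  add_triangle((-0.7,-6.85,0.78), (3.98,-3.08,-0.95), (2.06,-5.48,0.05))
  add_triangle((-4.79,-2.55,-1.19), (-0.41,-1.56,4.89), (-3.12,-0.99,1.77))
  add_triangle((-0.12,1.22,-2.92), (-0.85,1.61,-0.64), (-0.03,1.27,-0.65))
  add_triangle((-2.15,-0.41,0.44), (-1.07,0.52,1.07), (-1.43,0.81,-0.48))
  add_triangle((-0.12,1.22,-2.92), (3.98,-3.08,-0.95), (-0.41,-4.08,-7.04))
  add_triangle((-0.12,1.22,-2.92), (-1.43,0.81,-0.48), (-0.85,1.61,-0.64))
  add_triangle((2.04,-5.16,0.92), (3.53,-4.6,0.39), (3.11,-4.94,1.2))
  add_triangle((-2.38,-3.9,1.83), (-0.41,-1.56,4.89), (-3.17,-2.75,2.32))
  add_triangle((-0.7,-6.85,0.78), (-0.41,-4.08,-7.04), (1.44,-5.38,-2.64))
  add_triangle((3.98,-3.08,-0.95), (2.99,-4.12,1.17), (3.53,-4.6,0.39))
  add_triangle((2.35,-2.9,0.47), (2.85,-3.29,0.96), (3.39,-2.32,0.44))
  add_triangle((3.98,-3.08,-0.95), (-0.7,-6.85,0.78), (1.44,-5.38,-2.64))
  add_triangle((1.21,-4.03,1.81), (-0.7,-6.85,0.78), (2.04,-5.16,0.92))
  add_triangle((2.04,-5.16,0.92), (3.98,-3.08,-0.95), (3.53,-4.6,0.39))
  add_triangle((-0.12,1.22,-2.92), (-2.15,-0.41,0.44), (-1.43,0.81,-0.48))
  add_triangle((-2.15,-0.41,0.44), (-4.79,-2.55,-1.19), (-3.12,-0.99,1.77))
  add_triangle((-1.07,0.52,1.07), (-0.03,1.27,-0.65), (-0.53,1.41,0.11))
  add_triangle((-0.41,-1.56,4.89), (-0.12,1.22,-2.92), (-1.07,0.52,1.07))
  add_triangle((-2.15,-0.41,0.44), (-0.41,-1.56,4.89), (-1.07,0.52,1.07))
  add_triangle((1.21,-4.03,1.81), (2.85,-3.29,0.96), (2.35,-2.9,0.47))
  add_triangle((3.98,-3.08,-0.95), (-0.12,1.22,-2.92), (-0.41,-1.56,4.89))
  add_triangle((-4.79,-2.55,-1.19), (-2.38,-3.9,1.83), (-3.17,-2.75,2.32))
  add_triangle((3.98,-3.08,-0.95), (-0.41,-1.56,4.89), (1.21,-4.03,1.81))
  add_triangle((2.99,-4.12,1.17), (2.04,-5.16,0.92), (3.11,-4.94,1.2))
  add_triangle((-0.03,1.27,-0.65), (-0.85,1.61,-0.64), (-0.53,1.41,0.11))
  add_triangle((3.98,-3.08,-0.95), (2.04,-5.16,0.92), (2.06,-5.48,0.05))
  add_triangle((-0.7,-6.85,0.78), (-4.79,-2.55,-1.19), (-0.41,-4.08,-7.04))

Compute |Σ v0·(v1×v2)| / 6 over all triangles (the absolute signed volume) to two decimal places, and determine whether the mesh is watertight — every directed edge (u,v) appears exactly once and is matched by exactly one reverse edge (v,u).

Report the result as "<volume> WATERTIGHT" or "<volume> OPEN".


186.16 WATERTIGHT

Per-triangle v0·(v1×v2)/6:
  t1: +16.0217
  t2: -0.6100
  t3: +9.1119
  t4: -0.5397
  t5: +1.4212
  t6: +2.6934
  t7: +10.2637
  t8: +10.5155
  t9: -1.1036
  t10: +0.2166
  t11: +0.0795
  t12: +13.4989
  t13: +1.2287
  t14: +0.3771
  t15: +0.2416
  t16: +0.9053
  t17: +0.6101
  t18: +2.6768
  t19: +0.3256
  t20: +1.0762
  t21: +5.4001
  t22: +0.3981
  t23: +0.5306
  t24: +13.9375
  t25: +0.6772
  t26: +0.8978
  t27: +4.3946
  t28: +17.0222
  t29: +0.8577
  t30: -0.3058
  t31: +12.9933
  t32: +3.3446
  t33: +1.1846
  t34: +0.7983
  t35: +0.9707
  t36: -0.0457
  t37: -0.0256
  t38: +1.6988
  t39: -0.5269
  t40: -0.0889
  t41: +4.4784
  t42: +7.2204
  t43: +0.0596
  t44: +0.1236
  t45: +2.3396
  t46: +38.8185
Σ = +186.1635 → |volume| = 186.16

Directed edges: 138 total, each appears once with its reverse present → watertight.


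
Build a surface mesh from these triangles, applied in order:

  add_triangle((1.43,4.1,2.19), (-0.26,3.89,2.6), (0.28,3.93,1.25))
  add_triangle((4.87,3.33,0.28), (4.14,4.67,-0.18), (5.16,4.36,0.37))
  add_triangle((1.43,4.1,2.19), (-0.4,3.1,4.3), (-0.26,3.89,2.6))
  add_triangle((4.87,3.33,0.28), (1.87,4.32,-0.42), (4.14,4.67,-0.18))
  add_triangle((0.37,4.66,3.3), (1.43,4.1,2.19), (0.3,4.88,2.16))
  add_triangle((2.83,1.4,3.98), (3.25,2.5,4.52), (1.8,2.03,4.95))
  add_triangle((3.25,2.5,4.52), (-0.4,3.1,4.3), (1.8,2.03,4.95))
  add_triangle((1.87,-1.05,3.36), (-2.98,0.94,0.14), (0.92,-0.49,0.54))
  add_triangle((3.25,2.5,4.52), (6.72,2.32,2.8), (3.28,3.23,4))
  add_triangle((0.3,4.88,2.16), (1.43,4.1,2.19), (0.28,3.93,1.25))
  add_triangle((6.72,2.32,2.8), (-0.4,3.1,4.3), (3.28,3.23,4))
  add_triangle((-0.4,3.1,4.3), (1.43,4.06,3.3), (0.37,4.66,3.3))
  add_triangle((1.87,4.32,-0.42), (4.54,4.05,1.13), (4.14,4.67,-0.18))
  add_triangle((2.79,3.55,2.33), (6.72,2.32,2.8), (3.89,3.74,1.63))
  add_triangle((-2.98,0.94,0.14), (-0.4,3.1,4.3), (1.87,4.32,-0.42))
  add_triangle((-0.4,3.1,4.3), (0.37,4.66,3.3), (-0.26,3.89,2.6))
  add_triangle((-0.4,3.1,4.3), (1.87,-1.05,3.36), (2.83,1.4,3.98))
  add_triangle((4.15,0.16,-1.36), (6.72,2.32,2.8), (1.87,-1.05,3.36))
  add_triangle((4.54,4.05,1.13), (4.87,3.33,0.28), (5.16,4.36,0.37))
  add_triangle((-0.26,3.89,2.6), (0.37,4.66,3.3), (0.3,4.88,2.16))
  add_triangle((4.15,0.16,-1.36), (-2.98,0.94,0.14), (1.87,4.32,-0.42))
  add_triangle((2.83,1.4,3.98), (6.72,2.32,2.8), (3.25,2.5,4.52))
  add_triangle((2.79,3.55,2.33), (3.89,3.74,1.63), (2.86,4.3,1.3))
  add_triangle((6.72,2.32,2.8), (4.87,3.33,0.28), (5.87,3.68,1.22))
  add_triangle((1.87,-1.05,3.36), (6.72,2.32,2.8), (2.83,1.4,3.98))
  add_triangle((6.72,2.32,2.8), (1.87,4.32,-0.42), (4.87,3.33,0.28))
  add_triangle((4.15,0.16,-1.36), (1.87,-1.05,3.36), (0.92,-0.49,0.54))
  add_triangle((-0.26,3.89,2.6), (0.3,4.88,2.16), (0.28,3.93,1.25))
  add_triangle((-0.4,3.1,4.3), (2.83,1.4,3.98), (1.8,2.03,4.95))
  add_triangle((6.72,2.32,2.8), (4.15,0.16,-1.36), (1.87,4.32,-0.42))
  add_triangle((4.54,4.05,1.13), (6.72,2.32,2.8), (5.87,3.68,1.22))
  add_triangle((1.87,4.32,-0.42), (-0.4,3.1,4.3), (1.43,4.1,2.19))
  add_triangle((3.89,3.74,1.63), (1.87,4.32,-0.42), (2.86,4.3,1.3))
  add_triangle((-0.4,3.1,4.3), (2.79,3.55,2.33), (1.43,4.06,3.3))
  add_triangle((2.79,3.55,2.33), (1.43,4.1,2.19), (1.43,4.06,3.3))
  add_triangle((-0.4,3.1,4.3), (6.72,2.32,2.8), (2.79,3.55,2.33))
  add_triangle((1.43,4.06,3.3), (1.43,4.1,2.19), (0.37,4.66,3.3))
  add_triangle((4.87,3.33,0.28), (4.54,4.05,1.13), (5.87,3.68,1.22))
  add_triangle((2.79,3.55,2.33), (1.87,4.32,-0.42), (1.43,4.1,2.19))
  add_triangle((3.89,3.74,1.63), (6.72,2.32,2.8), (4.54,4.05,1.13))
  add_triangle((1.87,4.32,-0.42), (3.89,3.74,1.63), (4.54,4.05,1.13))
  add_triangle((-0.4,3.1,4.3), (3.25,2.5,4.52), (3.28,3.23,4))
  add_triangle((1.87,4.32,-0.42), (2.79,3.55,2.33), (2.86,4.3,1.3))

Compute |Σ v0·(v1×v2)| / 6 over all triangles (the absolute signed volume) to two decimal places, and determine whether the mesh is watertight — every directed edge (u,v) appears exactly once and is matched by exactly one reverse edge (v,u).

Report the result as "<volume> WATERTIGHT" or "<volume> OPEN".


Per-triangle v0·(v1×v2)/6:
  t1: -1.3274
  t2: +0.3917
  t3: -2.3927
  t4: -0.2445
  t5: +1.1600
  t6: +1.0450
  t7: +2.8184
  t8: +0.2089
  t9: +3.3735
  t10: +0.4807
  t11: -0.9435
  t12: +2.0238
  t13: +1.7744
  t14: +3.1078
  t15: +10.9306
  t16: +1.0075
  t17: +5.6655
  t18: +9.5454
  t19: +0.5303
  t20: +0.5620
  t21: +2.5987
  t22: +2.8229
  t23: +1.1097
  t24: +0.9757
  t25: +6.5416
  t26: -4.9841
  t27: +0.7908
  t28: +0.1713
  t29: -1.1485
  t30: +14.4223
  t31: +1.9980
  t32: +2.1043
  t33: +1.3758
  t34: +1.2940
  t35: +1.1956
  t36: +8.7067
  t37: +0.9782
  t38: +0.9128
  t39: +3.0000
  t40: +2.0703
  t41: +1.5087
  t42: +2.8964
  t43: +0.3732
Σ = +91.4318 → |volume| = 91.43

Directed edges: 129 total; 9 unmatched, e.g. (4.14,4.67,-0.18)→(5.16,4.36,0.37) → open.

91.43 OPEN


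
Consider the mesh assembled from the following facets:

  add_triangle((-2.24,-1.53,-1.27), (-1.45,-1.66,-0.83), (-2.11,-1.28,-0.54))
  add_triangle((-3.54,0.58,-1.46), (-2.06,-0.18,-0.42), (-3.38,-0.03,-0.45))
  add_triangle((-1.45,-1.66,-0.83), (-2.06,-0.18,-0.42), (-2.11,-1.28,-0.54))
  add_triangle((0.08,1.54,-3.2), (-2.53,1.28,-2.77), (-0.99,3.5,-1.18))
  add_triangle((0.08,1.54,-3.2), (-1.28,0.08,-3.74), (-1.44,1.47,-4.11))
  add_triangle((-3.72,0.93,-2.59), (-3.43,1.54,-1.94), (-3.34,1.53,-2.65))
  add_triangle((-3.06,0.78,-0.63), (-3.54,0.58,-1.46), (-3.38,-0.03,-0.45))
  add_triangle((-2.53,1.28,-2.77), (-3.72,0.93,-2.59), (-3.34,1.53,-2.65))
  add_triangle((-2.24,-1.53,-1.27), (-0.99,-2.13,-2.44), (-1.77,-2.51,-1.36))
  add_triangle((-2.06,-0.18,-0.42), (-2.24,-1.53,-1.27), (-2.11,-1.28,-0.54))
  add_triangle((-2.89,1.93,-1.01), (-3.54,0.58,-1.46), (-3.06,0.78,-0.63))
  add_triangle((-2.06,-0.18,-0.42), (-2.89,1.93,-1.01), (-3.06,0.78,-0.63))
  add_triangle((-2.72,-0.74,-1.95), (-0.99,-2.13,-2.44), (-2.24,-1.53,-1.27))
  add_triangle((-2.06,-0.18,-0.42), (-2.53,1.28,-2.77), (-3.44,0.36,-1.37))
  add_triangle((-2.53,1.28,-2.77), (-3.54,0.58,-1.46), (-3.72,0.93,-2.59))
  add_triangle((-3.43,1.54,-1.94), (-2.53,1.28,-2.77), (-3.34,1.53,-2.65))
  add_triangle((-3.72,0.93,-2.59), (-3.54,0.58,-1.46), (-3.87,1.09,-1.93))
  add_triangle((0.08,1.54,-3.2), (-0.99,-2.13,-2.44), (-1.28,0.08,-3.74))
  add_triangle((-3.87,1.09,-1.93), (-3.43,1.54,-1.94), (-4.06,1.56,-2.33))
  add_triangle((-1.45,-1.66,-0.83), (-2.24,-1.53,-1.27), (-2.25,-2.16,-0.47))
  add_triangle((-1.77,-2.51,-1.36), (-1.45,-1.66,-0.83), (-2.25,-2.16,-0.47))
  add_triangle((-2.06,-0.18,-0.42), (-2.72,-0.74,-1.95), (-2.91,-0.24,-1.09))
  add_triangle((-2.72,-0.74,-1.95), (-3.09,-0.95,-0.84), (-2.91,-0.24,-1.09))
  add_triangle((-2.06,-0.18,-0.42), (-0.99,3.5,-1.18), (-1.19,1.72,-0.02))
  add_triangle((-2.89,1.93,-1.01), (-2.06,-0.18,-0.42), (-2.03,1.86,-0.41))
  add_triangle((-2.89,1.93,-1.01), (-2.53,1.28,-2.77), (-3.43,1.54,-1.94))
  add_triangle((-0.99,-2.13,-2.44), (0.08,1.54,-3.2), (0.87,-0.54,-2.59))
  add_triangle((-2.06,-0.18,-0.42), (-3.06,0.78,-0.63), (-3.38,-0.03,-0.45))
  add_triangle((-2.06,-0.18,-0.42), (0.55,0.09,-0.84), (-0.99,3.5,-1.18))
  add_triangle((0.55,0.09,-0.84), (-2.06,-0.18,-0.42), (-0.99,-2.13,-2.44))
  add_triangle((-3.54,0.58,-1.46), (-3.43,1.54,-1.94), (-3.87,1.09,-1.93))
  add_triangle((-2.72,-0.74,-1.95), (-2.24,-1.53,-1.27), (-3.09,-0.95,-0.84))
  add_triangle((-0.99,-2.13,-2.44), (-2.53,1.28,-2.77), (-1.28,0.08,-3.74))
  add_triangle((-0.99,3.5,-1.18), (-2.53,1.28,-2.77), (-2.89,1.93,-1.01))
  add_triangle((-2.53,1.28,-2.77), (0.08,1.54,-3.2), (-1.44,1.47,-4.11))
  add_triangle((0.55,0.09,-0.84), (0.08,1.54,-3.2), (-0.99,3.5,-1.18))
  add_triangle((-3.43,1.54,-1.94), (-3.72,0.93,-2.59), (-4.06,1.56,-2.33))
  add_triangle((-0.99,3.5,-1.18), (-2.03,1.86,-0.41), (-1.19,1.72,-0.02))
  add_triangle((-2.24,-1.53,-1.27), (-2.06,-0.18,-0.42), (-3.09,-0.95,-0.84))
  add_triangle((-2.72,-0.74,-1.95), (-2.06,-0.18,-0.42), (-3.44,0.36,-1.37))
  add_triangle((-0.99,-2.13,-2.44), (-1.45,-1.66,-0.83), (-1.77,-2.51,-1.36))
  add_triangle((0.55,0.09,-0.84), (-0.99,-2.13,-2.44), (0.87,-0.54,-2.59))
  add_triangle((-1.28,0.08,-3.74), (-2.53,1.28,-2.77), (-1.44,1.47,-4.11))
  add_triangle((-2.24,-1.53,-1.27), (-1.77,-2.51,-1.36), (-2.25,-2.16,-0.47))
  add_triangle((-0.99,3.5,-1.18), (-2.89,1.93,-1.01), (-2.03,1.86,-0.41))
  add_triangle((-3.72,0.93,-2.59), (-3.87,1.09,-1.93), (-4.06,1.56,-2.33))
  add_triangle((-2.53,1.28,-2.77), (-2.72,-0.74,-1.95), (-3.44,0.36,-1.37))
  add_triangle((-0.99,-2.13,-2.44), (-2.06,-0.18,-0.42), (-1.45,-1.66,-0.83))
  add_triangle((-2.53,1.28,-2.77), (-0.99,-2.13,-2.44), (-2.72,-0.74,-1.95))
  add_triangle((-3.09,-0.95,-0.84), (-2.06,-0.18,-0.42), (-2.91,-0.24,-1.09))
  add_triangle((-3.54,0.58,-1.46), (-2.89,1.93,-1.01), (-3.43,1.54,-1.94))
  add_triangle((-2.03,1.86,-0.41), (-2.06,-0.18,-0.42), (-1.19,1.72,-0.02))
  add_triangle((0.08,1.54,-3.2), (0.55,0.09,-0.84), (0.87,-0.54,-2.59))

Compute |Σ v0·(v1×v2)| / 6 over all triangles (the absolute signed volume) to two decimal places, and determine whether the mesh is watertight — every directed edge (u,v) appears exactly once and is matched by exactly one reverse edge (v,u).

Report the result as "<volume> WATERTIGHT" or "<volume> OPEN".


Per-triangle v0·(v1×v2)/6:
  t1: +0.1636
  t2: +0.1403
  t3: -0.1432
  t4: +4.0936
  t5: +1.0430
  t6: +0.3304
  t7: +0.3729
  t8: +0.3043
  t9: +0.7190
  t10: +0.2556
  t11: +0.5132
  t12: -0.1467
  t13: +1.0054
  t14: -0.1667
  t15: -0.2126
  t16: +0.0394
  t17: +0.2209
  t18: +1.4564
  t19: +0.0514
  t20: -0.2032
  t21: -0.0607
  t22: -0.0925
  t23: +0.3933
  t24: -0.8867
  t25: +0.2972
  t26: +0.5356
  t27: +2.4204
  t28: -0.0865
  t29: -1.1583
  t30: -0.7002
  t31: +0.0513
  t32: +0.5573
  t33: +2.2697
  t34: +2.7432
  t35: +0.6605
  t36: +0.6564
  t37: +0.0588
  t38: +0.4021
  t39: -0.0937
  t40: +0.4318
  t41: -0.1354
  t42: -0.0197
  t43: +1.3375
  t44: +0.4743
  t45: +0.6121
  t46: +0.2206
  t47: +1.5399
  t48: -0.8033
  t49: +2.3505
  t50: +0.1170
  t51: +0.5564
  t52: +0.1533
  t53: +0.3691
Σ = +25.0079 → |volume| = 25.01

Directed edges: 159 total; 3 unmatched, e.g. (-3.54,0.58,-1.46)→(-2.06,-0.18,-0.42) → open.

25.01 OPEN


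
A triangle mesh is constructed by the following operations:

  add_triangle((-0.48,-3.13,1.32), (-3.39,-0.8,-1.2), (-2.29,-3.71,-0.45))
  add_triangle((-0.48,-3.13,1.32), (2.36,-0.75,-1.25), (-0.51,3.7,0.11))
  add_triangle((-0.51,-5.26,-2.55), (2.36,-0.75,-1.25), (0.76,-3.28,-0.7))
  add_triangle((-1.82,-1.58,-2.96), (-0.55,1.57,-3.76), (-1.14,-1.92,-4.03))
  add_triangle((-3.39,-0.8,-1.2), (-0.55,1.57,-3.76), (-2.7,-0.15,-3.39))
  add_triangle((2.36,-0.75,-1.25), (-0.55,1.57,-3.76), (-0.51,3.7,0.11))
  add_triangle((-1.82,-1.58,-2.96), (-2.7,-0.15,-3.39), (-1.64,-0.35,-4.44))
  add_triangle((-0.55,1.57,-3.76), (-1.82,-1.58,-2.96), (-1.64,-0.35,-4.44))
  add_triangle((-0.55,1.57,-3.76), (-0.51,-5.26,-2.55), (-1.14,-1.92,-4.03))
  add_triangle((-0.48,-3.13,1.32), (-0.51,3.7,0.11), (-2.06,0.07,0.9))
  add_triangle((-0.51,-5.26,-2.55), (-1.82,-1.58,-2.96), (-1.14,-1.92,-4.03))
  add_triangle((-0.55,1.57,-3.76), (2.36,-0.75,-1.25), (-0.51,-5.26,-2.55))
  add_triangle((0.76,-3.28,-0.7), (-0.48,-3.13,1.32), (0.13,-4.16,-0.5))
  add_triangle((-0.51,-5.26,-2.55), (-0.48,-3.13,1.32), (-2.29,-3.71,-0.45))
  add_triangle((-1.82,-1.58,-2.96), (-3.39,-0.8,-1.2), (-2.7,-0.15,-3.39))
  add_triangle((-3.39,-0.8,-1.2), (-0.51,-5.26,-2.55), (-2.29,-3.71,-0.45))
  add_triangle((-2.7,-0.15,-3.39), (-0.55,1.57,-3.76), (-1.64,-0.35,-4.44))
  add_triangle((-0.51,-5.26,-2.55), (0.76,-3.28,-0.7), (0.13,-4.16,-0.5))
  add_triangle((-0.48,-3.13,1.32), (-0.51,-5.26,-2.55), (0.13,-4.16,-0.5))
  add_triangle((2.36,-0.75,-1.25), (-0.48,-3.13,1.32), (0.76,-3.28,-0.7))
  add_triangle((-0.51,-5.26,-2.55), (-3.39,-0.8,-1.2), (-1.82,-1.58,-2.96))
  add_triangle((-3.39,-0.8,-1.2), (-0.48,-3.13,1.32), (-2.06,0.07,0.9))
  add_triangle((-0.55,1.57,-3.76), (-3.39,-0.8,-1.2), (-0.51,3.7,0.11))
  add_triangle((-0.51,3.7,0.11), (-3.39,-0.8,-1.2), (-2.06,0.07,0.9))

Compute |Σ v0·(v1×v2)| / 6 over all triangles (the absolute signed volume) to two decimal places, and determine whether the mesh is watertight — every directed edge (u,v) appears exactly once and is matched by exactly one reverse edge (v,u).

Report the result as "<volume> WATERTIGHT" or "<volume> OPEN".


Per-triangle v0·(v1×v2)/6:
  t1: +2.0535
  t2: +1.2764
  t3: +2.7360
  t4: +2.1600
  t5: +1.3565
  t6: +5.5499
  t7: +1.5059
  t8: -0.1677
  t9: +1.8726
  t10: +1.2820
  t11: +2.6940
  t12: +10.1878
  t13: +0.6507
  t14: +4.5928
  t15: +2.2198
  t16: +5.2905
  t17: +2.0724
  t18: +1.0172
  t19: +1.5614
  t20: +1.6578
  t21: +5.1845
  t22: +3.2451
  t23: +7.9747
  t24: +3.4253
Σ = +71.3991 → |volume| = 71.40

Directed edges: 72 total, each appears once with its reverse present → watertight.

71.40 WATERTIGHT


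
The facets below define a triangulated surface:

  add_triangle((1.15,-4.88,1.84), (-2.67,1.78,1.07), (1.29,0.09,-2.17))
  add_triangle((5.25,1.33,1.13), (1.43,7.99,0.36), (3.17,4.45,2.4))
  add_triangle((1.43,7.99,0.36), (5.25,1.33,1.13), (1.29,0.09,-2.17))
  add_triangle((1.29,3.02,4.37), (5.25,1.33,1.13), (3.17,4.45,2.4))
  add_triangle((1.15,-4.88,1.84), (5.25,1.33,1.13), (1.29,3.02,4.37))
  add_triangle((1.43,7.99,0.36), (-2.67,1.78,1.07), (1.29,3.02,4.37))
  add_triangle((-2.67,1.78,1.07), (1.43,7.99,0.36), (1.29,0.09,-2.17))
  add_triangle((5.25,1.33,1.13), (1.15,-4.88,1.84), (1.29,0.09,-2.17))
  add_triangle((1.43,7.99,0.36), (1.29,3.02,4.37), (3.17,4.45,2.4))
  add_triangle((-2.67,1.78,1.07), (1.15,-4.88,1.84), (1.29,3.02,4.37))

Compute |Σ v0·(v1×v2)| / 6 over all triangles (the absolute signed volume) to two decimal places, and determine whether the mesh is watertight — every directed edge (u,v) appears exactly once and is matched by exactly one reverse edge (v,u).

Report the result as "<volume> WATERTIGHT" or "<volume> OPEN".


121.28 WATERTIGHT

Per-triangle v0·(v1×v2)/6:
  t1: +2.0531
  t2: +11.2978
  t3: +16.3255
  t4: +9.0111
  t5: +22.2703
  t6: +17.8380
  t7: +6.9732
  t8: +11.4054
  t9: +11.1873
  t10: +12.9179
Σ = +121.2796 → |volume| = 121.28

Directed edges: 30 total, each appears once with its reverse present → watertight.


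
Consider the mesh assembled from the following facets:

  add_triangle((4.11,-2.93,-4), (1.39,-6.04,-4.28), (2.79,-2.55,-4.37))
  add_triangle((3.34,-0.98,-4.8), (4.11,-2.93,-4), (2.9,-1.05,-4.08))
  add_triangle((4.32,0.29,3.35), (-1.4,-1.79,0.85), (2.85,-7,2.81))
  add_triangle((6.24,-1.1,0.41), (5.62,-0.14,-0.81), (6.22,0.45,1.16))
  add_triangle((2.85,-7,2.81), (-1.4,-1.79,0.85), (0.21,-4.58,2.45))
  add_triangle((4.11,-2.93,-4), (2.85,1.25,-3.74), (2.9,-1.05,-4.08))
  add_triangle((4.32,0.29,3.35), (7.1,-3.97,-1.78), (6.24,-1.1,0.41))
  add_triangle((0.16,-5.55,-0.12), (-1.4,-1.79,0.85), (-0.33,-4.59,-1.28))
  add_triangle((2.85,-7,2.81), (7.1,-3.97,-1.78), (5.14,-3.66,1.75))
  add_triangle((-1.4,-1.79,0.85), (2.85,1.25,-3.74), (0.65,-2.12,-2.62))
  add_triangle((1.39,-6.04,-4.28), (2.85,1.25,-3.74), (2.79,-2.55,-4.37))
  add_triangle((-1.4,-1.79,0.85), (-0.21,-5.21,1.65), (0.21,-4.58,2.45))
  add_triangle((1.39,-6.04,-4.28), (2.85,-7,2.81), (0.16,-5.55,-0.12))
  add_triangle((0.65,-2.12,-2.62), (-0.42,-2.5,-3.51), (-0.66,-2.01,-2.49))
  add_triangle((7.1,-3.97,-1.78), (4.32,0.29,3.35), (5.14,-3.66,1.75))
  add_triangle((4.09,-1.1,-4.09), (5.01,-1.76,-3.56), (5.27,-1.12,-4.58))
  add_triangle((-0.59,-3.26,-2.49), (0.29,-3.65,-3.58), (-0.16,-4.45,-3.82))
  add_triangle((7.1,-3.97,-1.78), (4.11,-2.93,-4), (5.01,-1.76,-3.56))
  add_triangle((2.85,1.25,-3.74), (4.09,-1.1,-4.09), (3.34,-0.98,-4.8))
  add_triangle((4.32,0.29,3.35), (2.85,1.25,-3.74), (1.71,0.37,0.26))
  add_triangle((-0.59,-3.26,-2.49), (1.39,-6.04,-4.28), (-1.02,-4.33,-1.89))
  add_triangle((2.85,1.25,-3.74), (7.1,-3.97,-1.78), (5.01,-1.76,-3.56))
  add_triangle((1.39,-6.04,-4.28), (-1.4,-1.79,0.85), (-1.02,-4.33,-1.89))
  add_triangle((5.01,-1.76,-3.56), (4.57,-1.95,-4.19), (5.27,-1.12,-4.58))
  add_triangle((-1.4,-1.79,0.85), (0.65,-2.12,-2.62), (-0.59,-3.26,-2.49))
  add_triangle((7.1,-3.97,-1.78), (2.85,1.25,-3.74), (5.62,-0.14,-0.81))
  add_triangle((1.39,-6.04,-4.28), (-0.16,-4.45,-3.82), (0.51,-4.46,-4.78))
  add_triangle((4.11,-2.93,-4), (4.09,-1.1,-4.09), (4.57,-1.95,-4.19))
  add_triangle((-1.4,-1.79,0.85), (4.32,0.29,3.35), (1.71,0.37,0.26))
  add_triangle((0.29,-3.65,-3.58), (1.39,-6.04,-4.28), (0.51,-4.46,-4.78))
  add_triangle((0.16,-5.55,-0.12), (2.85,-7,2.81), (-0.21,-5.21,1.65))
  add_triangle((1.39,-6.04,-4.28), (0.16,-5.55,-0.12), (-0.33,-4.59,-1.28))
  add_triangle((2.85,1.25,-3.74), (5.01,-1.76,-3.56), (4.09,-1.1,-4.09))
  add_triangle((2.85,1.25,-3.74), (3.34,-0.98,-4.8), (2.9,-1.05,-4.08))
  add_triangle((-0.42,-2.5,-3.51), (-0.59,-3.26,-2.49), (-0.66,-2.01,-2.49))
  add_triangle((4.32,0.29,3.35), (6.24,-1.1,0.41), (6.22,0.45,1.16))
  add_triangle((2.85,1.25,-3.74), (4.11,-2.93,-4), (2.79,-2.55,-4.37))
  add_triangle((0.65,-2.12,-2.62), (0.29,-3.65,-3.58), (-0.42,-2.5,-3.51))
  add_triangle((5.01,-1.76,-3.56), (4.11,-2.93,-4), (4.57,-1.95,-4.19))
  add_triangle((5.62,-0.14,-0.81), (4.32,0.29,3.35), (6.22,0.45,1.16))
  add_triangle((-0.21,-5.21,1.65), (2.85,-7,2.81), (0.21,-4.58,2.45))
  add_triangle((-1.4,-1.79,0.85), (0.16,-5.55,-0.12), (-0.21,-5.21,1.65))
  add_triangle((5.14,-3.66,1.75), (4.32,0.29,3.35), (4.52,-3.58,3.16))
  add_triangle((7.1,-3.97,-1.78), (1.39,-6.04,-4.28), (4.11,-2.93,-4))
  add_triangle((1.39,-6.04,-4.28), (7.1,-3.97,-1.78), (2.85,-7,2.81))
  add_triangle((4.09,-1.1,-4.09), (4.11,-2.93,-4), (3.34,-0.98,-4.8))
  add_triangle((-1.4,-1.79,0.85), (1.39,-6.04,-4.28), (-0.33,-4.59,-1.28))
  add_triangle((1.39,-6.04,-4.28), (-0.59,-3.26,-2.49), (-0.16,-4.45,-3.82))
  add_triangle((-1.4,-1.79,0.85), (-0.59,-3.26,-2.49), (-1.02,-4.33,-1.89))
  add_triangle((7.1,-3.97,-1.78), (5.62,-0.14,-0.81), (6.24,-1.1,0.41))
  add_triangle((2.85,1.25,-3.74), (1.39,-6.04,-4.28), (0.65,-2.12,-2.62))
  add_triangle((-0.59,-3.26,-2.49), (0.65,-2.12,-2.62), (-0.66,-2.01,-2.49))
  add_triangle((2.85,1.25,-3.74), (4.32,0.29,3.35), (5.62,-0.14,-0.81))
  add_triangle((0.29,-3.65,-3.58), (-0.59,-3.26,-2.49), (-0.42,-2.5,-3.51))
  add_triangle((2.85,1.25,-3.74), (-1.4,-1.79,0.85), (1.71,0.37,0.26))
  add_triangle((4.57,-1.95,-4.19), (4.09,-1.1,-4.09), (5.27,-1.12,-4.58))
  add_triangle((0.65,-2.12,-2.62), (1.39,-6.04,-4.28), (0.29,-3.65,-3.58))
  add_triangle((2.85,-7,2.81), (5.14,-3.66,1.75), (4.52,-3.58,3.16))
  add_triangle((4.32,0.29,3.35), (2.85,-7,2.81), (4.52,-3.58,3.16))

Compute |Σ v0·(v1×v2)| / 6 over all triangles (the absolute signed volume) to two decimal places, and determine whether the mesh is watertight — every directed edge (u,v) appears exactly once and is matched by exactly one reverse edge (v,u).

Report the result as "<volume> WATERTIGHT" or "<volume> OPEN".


215.58 OPEN

Per-triangle v0·(v1×v2)/6:
  t1: +4.5980
  t2: +0.1272
  t3: +9.2897
  t4: +2.5614
  t5: -1.2649
  t6: -2.1537
  t7: +6.2116
  t8: +1.9655
  t9: +16.1619
  t10: +0.1408
  t11: +2.1636
  t12: +1.2495
  t13: +13.4949
  t14: -0.1871
  t15: +13.8512
  t16: -0.4880
  t17: +0.0603
  t18: +5.3821
  t19: +2.0565
  t20: +0.2807
  t21: +1.9549
  t22: +4.0244
  t23: +2.1510
  t24: +0.8160
  t25: -0.6602
  t26: +12.7647
  t27: +1.5840
  t28: +0.4186
  t29: -0.9461
  t30: -0.3802
  t31: +5.3044
  t32: +3.1025
  t33: +1.7428
  t34: -0.1412
  t35: +0.2744
  t36: +4.1098
  t37: +4.0910
  t38: +0.5134
  t39: +0.8592
  t40: -1.4851
  t41: +2.5152
  t42: +2.0707
  t43: +5.2565
  t44: +15.5539
  t45: +47.1015
  t46: +1.8221
  t47: +0.6416
  t48: +0.6850
  t49: +0.5439
  t50: +5.3215
  t51: +2.7756
  t52: -0.6973
  t53: +6.1554
  t54: +0.8127
  t55: -1.5769
  t56: +0.4161
  t57: +0.7810
  t58: +6.3332
  t59: +3.4642
Σ = +215.5753 → |volume| = 215.58

Directed edges: 177 total; 3 unmatched, e.g. (0.29,-3.65,-3.58)→(-0.16,-4.45,-3.82) → open.


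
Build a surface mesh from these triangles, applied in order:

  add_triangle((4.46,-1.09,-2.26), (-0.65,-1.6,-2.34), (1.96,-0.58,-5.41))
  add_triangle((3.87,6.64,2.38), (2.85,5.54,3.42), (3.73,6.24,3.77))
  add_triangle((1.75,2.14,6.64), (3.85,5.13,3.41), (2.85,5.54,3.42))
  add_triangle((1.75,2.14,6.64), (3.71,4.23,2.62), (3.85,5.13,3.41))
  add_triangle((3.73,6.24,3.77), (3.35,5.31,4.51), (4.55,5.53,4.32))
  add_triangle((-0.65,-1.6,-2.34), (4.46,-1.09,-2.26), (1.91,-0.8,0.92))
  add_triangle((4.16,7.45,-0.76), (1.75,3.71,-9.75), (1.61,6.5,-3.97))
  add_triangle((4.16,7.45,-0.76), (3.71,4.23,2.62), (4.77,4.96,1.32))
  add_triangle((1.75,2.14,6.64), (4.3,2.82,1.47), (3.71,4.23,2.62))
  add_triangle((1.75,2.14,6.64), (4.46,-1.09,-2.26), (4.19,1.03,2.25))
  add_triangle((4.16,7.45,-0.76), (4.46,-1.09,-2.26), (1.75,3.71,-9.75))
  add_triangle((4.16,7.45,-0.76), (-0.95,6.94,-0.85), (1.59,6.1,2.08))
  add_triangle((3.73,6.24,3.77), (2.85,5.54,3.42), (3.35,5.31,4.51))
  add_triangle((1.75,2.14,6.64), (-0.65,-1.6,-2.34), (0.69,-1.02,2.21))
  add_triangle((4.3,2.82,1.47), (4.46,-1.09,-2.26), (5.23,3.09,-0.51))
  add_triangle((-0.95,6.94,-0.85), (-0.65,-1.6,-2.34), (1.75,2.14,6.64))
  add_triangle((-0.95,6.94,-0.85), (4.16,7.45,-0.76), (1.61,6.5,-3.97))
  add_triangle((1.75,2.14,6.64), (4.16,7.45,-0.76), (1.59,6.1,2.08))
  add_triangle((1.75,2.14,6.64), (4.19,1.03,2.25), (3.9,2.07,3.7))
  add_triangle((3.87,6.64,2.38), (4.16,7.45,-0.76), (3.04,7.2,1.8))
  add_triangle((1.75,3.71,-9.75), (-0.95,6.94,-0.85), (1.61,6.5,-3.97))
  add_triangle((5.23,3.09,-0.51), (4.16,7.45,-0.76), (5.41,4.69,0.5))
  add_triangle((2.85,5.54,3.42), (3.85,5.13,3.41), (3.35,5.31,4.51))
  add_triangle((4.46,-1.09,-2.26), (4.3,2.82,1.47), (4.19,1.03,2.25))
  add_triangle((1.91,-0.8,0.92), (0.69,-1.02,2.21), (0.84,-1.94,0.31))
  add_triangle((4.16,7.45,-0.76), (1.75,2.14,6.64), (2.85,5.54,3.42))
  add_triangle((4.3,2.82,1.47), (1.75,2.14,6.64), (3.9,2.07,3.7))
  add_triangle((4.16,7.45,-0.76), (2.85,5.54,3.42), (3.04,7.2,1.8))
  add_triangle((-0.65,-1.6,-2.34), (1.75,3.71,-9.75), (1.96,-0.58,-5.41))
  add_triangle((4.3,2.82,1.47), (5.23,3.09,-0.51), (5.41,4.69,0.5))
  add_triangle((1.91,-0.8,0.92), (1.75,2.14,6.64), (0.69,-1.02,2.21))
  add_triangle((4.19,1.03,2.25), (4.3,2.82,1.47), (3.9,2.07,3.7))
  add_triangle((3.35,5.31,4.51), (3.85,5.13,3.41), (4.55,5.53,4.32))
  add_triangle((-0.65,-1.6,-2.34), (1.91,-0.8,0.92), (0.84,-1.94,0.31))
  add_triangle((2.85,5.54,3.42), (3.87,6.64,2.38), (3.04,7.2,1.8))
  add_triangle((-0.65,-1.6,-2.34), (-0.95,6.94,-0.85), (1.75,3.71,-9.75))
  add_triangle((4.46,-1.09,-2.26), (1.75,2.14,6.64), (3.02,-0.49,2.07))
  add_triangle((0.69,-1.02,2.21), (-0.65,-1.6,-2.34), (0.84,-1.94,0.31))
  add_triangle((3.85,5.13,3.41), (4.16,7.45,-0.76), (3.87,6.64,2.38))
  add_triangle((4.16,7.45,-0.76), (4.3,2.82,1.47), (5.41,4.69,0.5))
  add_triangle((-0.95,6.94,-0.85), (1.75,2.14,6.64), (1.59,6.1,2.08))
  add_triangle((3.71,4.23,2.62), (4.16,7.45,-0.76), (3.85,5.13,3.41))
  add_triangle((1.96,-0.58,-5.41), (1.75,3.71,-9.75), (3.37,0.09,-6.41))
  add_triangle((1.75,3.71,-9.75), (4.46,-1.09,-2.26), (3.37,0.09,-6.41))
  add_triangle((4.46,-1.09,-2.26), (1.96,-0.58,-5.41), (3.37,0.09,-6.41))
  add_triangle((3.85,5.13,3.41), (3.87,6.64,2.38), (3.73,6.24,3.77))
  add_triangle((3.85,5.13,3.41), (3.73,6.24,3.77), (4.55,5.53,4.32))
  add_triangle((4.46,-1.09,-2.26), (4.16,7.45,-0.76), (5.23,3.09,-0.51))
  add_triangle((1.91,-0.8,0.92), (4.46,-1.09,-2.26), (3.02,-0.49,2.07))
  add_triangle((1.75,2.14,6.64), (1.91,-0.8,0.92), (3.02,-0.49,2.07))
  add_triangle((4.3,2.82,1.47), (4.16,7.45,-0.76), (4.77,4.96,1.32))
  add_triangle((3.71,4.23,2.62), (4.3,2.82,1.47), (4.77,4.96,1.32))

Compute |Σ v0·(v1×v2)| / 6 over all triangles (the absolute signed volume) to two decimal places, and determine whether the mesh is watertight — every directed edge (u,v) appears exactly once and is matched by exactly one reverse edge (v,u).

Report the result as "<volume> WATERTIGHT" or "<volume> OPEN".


305.18 WATERTIGHT

Per-triangle v0·(v1×v2)/6:
  t1: +5.5742
  t2: +0.7908
  t3: +5.8013
  t4: +2.4122
  t5: +1.5058
  t6: +3.1294
  t7: +22.1793
  t8: +4.5231
  t9: +6.8193
  t10: +3.1451
  t11: +59.9273
  t12: +16.5105
  t13: +0.6383
  t14: +0.1645
  t15: +5.6900
  t16: +0.9453
  t17: +19.4566
  t18: +17.3284
  t19: +2.5064
  t20: +4.2326
  t21: +18.5884
  t22: +4.9328
  t23: -1.2387
  t24: +7.0120
  t25: +0.9713
  t26: -4.8199
  t27: +3.7947
  t28: -4.0850
  t29: +8.5901
  t30: +2.2095
  t31: +3.0662
  t32: +2.6280
  t33: -0.6849
  t34: +0.9684
  t35: +2.1628
  t36: +15.9665
  t37: +5.4838
  t38: +0.6803
  t39: +2.9484
  t40: +2.7805
  t41: +12.6795
  t42: +2.8497
  t43: +5.7413
  t44: +8.4437
  t45: +3.3525
  t46: +1.2975
  t47: +0.3957
  t48: +9.0924
  t49: +1.2399
  t50: +0.8673
  t51: +1.8133
  t52: +2.1746
Σ = +305.1830 → |volume| = 305.18

Directed edges: 156 total, each appears once with its reverse present → watertight.


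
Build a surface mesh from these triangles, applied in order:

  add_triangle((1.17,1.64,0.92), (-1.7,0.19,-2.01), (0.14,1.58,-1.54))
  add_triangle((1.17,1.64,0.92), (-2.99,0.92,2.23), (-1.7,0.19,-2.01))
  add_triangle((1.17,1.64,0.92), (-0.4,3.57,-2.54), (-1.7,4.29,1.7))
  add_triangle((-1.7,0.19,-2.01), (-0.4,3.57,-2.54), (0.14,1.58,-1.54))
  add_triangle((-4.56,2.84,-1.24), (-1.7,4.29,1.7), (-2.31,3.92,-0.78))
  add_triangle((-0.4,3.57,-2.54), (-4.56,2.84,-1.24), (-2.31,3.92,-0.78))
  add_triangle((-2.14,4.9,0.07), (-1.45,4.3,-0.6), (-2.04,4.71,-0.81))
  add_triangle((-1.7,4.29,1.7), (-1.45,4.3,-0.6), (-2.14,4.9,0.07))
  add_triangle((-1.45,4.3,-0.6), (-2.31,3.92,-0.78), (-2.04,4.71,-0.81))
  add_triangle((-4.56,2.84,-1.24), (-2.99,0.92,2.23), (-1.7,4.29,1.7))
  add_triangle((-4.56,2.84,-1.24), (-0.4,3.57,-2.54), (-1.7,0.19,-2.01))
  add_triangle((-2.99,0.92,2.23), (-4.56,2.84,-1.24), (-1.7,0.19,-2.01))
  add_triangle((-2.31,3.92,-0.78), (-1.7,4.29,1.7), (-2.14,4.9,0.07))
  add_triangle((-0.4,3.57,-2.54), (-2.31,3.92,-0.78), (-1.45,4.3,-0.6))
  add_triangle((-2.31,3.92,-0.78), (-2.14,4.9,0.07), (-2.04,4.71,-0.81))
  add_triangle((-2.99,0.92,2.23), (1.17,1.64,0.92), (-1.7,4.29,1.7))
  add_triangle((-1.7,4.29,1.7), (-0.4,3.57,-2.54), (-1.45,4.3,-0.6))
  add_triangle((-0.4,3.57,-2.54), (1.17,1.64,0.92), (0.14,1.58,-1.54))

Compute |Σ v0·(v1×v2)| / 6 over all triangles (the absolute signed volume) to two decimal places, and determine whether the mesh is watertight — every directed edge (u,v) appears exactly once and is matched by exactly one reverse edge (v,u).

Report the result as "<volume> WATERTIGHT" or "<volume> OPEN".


Per-triangle v0·(v1×v2)/6:
  t1: -0.6462
  t2: -2.9694
  t3: +5.3419
  t4: +0.7690
  t5: +4.4505
  t6: +4.2016
  t7: +0.2974
  t8: +0.6665
  t9: -0.0328
  t10: +9.0213
  t11: +5.5115
  t12: +3.1175
  t13: +0.6818
  t14: +1.5802
  t15: +0.4401
  t16: +2.9344
  t17: +0.9534
  t18: +0.7286
Σ = +37.0473 → |volume| = 37.05

Directed edges: 54 total, each appears once with its reverse present → watertight.

37.05 WATERTIGHT


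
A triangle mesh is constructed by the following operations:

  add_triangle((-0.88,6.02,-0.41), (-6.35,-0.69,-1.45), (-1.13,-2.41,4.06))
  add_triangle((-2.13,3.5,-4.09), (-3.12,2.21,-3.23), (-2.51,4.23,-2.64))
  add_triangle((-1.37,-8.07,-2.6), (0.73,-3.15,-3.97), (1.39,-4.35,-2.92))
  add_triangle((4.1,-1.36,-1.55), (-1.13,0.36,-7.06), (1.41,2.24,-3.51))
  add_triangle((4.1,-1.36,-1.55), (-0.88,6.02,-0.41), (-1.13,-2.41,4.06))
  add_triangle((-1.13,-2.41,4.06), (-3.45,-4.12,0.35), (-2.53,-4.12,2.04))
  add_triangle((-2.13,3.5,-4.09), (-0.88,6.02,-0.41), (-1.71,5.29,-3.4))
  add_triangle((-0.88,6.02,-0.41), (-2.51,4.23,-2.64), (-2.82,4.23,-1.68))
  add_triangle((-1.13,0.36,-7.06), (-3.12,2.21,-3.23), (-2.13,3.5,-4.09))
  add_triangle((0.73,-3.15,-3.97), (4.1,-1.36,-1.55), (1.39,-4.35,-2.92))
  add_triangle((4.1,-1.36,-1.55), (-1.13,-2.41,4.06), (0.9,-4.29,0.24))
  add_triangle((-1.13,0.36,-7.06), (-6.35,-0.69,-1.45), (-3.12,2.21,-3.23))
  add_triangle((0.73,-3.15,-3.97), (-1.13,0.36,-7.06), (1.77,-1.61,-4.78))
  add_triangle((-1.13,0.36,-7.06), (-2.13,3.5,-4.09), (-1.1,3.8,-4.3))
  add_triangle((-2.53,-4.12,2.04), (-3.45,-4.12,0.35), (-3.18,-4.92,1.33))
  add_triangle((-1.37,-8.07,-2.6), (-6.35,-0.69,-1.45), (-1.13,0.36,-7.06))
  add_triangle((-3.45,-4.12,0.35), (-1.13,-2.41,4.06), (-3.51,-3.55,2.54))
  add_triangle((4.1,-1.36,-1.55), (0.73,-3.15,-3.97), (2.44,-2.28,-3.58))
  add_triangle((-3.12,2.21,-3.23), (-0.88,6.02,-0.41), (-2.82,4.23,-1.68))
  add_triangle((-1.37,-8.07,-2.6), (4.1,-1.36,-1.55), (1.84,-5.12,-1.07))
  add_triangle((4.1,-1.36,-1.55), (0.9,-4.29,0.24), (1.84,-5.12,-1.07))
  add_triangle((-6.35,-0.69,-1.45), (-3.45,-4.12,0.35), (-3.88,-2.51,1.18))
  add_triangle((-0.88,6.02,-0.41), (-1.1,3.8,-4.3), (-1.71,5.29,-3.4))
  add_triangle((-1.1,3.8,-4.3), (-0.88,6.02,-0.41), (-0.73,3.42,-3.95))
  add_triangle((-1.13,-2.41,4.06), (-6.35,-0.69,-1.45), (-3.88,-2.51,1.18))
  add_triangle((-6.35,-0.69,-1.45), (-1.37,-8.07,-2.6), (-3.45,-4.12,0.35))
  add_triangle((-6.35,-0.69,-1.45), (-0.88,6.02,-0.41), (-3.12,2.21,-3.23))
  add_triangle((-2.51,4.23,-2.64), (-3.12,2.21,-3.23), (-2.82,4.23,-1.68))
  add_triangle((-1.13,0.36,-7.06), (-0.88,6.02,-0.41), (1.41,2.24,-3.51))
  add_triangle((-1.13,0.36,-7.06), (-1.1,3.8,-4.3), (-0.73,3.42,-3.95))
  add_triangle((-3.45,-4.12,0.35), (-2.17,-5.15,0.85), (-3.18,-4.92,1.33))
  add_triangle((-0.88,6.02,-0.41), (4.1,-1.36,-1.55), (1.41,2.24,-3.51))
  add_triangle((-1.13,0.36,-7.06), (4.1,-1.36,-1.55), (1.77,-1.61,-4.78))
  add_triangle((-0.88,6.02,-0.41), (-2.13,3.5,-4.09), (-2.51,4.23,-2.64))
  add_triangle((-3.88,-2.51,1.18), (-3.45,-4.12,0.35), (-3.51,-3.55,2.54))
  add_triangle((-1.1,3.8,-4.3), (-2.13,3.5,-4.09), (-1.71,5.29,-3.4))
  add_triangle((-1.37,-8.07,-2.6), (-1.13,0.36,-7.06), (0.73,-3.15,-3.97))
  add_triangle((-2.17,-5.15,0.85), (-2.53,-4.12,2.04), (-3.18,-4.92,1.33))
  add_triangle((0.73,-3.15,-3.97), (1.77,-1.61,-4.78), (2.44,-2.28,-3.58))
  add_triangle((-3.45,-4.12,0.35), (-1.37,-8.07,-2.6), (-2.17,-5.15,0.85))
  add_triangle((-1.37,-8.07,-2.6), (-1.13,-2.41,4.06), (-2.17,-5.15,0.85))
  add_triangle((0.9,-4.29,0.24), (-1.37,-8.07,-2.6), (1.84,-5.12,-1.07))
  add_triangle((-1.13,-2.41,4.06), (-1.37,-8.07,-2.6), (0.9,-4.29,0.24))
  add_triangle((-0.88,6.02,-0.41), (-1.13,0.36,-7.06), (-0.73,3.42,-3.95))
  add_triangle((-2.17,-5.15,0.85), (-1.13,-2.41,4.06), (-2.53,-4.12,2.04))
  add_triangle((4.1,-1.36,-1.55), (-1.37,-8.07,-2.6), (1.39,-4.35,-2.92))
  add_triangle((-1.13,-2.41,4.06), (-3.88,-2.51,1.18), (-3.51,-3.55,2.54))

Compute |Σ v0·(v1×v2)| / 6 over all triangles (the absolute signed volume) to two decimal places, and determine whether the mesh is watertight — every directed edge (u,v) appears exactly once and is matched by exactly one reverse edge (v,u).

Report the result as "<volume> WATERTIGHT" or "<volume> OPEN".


Per-triangle v0·(v1×v2)/6:
  t1: +27.4418
  t2: +2.3604
  t3: +5.8768
  t4: +13.8835
  t5: +12.8062
  t6: +1.4049
  t7: +1.3159
  t8: +2.5536
  t9: +6.5306
  t10: +5.0586
  t11: +8.8043
  t12: +17.0634
  t13: +7.0218
  t14: +4.6215
  t15: +0.5146
  t16: +58.1909
  t17: +2.7874
  t18: +1.5684
  t19: -2.8965
  t20: +7.4274
  t21: +2.8092
  t22: +5.6739
  t23: +2.1374
  t24: +1.0979
  t25: +4.5428
  t26: +18.6037
  t27: +15.7306
  t28: +1.6286
  t29: +15.8938
  t30: +1.1474
  t31: +1.0755
  t32: +10.2782
  t33: +5.1916
  t34: +3.4913
  t35: +2.3765
  t36: +1.8439
  t37: +16.9413
  t38: +0.9391
  t39: +2.2427
  t40: +6.3597
  t41: +5.9958
  t42: +4.6416
  t43: +12.1649
  t44: -2.3940
  t45: +2.3622
  t46: +5.6624
  t47: +1.4758
Σ = +334.2495 → |volume| = 334.25

Directed edges: 141 total; 3 unmatched, e.g. (2.44,-2.28,-3.58)→(4.1,-1.36,-1.55) → open.

334.25 OPEN


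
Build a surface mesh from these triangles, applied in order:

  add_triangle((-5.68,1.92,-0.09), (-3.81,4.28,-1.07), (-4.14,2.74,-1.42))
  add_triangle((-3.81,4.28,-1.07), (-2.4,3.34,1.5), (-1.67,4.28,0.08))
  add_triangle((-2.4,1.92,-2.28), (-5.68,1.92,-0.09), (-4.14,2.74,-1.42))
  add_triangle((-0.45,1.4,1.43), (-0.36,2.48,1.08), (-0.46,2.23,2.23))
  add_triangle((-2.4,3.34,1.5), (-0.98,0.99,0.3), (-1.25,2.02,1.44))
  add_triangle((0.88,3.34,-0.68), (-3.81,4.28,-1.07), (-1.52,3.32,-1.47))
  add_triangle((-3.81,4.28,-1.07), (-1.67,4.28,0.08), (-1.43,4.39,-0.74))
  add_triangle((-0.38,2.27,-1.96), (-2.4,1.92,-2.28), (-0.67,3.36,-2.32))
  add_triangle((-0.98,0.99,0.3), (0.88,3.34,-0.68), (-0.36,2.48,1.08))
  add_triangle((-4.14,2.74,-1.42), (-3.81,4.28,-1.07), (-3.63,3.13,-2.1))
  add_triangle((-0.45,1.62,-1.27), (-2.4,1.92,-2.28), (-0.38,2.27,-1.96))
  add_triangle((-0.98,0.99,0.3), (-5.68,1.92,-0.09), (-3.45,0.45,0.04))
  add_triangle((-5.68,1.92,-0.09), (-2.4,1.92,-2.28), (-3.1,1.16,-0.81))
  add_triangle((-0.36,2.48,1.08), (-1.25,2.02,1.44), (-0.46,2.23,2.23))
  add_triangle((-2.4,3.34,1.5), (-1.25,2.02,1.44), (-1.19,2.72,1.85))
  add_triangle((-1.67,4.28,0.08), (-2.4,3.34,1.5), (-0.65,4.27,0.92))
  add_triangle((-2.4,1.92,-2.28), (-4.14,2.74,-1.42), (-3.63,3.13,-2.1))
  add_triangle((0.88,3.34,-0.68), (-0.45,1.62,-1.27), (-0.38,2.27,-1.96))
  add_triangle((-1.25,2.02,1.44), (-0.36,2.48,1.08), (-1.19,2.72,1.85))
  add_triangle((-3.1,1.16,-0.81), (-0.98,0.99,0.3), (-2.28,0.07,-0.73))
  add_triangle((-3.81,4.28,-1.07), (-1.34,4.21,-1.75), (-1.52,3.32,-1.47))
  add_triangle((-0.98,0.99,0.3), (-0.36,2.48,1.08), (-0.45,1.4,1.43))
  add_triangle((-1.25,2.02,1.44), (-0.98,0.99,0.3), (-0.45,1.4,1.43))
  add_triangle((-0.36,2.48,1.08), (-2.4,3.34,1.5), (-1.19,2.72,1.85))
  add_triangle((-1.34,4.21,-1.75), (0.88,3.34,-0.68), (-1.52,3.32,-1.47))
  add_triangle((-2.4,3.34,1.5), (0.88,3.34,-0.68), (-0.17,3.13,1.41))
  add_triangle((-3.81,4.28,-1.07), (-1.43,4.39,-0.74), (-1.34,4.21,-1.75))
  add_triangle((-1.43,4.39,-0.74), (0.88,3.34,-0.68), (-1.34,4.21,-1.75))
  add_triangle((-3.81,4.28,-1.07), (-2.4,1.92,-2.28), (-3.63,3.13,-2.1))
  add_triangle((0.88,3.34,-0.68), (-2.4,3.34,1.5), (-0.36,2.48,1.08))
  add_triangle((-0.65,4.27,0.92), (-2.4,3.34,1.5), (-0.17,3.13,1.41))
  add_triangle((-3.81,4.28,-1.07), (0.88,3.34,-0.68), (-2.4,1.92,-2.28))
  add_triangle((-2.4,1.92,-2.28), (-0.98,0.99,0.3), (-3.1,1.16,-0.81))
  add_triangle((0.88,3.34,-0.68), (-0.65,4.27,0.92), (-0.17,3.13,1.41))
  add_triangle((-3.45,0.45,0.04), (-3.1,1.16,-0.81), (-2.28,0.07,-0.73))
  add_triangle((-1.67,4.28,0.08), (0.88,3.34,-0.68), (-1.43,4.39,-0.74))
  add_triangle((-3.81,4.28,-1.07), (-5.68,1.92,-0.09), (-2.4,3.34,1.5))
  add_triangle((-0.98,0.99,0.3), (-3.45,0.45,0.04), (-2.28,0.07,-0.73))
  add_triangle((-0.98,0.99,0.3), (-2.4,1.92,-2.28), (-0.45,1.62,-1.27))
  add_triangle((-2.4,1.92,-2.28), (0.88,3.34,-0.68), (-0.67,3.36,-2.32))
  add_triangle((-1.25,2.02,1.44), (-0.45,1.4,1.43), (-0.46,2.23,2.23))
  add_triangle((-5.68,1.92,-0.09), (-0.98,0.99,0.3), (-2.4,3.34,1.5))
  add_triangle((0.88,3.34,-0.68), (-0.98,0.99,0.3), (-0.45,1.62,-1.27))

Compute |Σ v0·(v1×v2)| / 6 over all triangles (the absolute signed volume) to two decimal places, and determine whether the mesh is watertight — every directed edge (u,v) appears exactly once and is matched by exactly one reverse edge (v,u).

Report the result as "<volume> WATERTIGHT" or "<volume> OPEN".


27.43 OPEN

Per-triangle v0·(v1×v2)/6:
  t1: +2.5551
  t2: +3.0942
  t3: +1.4236
  t4: -0.0822
  t5: +0.0635
  t6: -1.9178
  t7: +1.4870
  t8: +0.4823
  t9: -0.8118
  t10: +1.1562
  t11: -0.1434
  t12: +0.2730
  t13: +0.5607
  t14: +0.4663
  t15: +0.1563
  t16: +1.6993
  t17: +0.5357
  t18: -0.2192
  t19: -0.0790
  t20: -0.1818
  t21: +0.3850
  t22: -0.2969
  t23: -0.0034
  t24: +0.5118
  t25: -0.1076
  t26: -2.5309
  t27: +1.8469
  t28: +1.4953
  t29: +0.4341
  t30: +1.6640
  t31: +1.1605
  t32: +4.8712
  t33: -0.8259
  t34: +1.0321
  t35: +0.4393
  t36: +1.1304
  t37: +6.7734
  t38: -0.3373
  t39: -0.6898
  t40: +1.0108
  t41: +0.0440
  t42: -0.2038
  t43: -0.8942
Σ = +27.4268 → |volume| = 27.43

Directed edges: 129 total; 9 unmatched, e.g. (-0.67,3.36,-2.32)→(-0.38,2.27,-1.96) → open.
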